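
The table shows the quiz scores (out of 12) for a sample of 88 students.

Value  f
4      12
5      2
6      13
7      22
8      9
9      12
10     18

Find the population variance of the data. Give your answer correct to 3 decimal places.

3.805

Values: 4, 5, 6, 7, 8, 9, 10
n = 88, Σfx = 650, mean = 7.3864
Σfx² = 5136
Σf(x − x̄)² = Σfx² − (Σfx)²/n = 5136 − 650²/88 = 334.8636
Population variance = 334.8636 / 88 = 3.8053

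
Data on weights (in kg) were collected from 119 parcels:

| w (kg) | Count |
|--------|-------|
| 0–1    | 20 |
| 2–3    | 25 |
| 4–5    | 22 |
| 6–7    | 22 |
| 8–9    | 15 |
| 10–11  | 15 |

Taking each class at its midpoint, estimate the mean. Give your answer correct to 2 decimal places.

5.04

Midpoints: 0.5, 2.5, 4.5, 6.5, 8.5, 10.5
Σfm = 20×0.5 + 25×2.5 + 22×4.5 + 22×6.5 + 15×8.5 + 15×10.5 = 599.5
n = Σf = 119
Mean = 599.5 / 119 = 5.0378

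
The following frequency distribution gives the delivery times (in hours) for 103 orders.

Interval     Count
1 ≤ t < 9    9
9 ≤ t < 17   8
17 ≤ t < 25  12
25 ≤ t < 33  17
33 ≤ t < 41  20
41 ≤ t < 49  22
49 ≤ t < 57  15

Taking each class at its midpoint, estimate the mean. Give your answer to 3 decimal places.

Midpoints: 5, 13, 21, 29, 37, 45, 53
Σfm = 9×5 + 8×13 + 12×21 + 17×29 + 20×37 + 22×45 + 15×53 = 3419
n = Σf = 103
Mean = 3419 / 103 = 33.1942

33.194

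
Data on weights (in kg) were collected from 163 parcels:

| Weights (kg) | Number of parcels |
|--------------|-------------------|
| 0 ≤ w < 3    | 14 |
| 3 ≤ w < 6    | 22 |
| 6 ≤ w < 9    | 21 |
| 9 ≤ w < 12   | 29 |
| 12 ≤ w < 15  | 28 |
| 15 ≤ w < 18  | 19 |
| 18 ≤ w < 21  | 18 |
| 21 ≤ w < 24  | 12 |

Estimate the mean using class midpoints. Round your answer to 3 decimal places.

11.623

Midpoints: 1.5, 4.5, 7.5, 10.5, 13.5, 16.5, 19.5, 22.5
Σfm = 14×1.5 + 22×4.5 + 21×7.5 + 29×10.5 + 28×13.5 + 19×16.5 + 18×19.5 + 12×22.5 = 1894.5
n = Σf = 163
Mean = 1894.5 / 163 = 11.6227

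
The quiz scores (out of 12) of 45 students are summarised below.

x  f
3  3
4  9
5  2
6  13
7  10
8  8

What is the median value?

6

Cumulative frequencies: 3, 12, 14, 27, 37, 45
n = 45, so the median is the value in position (n+1)/2 = 23.
Position 23 falls at value 6.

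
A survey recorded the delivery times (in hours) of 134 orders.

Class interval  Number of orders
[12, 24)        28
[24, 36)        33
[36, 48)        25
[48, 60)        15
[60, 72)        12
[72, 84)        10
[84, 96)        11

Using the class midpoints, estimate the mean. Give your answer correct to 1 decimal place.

Midpoints: 18, 30, 42, 54, 66, 78, 90
Σfm = 28×18 + 33×30 + 25×42 + 15×54 + 12×66 + 10×78 + 11×90 = 5916
n = Σf = 134
Mean = 5916 / 134 = 44.1493

44.1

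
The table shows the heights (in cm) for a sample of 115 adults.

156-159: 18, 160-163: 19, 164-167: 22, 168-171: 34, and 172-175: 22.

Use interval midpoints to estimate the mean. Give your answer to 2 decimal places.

166.30

Midpoints: 157.5, 161.5, 165.5, 169.5, 173.5
Σfm = 18×157.5 + 19×161.5 + 22×165.5 + 34×169.5 + 22×173.5 = 19124.5
n = Σf = 115
Mean = 19124.5 / 115 = 166.3000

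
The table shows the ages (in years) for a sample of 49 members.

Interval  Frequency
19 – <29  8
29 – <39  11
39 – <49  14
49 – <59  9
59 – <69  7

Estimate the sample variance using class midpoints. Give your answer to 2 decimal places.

Midpoints: 24, 34, 44, 54, 64
n = 49, Σfm = 2116, mean = 43.1837
Σfm² = 99344
Σf(m − x̄)² = Σfm² − (Σfm)²/n = 99344 − 2116²/49 = 7967.3469
Sample variance = 7967.3469 / 48 = 165.9864

165.99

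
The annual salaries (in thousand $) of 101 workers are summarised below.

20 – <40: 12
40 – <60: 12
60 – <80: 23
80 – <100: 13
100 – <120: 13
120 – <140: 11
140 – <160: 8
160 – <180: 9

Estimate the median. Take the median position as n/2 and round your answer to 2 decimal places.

85.38

Cumulative frequencies: 12, 24, 47, 60, 73, 84, 92, 101
n = 101; position = n/2 = 50.5.
This falls in the class 80 – <100: L = 80, F = 47, f = 13, h = 20.
Median ≈ 80 + ((50.5 − 47) / 13) × 20 = 85.3846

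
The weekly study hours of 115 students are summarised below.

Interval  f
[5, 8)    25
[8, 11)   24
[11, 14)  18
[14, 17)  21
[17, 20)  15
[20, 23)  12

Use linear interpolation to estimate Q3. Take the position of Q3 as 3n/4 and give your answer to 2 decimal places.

Cumulative frequencies: 25, 49, 67, 88, 103, 115
n = 115; position = 3n/4 = 86.25.
This falls in the class [14, 17): L = 14, F = 67, f = 21, h = 3.
Upper quartile ≈ 14 + ((86.25 − 67) / 21) × 3 = 16.7500

16.75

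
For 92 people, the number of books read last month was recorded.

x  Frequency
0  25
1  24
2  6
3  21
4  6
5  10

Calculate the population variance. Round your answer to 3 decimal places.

2.801

Values: 0, 1, 2, 3, 4, 5
n = 92, Σfx = 173, mean = 1.8804
Σfx² = 583
Σf(x − x̄)² = Σfx² − (Σfx)²/n = 583 − 173²/92 = 257.6848
Population variance = 257.6848 / 92 = 2.8009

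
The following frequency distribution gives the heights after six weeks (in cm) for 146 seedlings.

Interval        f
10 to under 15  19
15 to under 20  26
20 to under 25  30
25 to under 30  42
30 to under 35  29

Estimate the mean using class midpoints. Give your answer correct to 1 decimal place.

Midpoints: 12.5, 17.5, 22.5, 27.5, 32.5
Σfm = 19×12.5 + 26×17.5 + 30×22.5 + 42×27.5 + 29×32.5 = 3465
n = Σf = 146
Mean = 3465 / 146 = 23.7329

23.7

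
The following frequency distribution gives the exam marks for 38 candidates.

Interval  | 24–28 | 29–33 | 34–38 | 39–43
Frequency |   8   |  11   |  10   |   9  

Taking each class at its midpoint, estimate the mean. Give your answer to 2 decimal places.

33.63

Midpoints: 26, 31, 36, 41
Σfm = 8×26 + 11×31 + 10×36 + 9×41 = 1278
n = Σf = 38
Mean = 1278 / 38 = 33.6316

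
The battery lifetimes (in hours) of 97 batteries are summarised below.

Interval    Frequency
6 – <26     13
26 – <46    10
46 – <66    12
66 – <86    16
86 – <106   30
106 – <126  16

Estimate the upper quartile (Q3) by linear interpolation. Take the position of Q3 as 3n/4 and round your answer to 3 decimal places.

Cumulative frequencies: 13, 23, 35, 51, 81, 97
n = 97; position = 3n/4 = 72.75.
This falls in the class 86 – <106: L = 86, F = 51, f = 30, h = 20.
Upper quartile ≈ 86 + ((72.75 − 51) / 30) × 20 = 100.5000

100.500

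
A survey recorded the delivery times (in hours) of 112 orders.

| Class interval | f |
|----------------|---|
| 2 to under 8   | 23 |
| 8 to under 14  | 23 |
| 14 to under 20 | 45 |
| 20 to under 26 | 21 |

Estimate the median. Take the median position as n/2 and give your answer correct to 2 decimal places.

Cumulative frequencies: 23, 46, 91, 112
n = 112; position = n/2 = 56.
This falls in the class 14 to under 20: L = 14, F = 46, f = 45, h = 6.
Median ≈ 14 + ((56 − 46) / 45) × 6 = 15.3333

15.33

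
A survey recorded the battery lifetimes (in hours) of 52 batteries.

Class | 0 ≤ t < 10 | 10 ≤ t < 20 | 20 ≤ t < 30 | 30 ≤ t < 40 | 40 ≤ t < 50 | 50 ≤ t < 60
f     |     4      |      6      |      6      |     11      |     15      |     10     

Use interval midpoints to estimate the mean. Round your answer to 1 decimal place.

36.0

Midpoints: 5, 15, 25, 35, 45, 55
Σfm = 4×5 + 6×15 + 6×25 + 11×35 + 15×45 + 10×55 = 1870
n = Σf = 52
Mean = 1870 / 52 = 35.9615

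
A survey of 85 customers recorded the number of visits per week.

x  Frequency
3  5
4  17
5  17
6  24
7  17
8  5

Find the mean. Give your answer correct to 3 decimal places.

5.541

Values: 3, 4, 5, 6, 7, 8
Σfx = 5×3 + 17×4 + 17×5 + 24×6 + 17×7 + 5×8 = 471
n = Σf = 85
Mean = 471 / 85 = 5.5412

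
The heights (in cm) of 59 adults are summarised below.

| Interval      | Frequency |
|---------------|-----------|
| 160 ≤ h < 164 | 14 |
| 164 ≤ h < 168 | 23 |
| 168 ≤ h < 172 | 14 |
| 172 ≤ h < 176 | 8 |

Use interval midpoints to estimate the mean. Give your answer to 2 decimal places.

Midpoints: 162, 166, 170, 174
Σfm = 14×162 + 23×166 + 14×170 + 8×174 = 9858
n = Σf = 59
Mean = 9858 / 59 = 167.0847

167.08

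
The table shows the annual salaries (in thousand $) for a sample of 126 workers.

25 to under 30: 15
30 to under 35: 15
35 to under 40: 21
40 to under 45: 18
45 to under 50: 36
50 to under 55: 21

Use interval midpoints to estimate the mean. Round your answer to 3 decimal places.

Midpoints: 27.5, 32.5, 37.5, 42.5, 47.5, 52.5
Σfm = 15×27.5 + 15×32.5 + 21×37.5 + 18×42.5 + 36×47.5 + 21×52.5 = 5265
n = Σf = 126
Mean = 5265 / 126 = 41.7857

41.786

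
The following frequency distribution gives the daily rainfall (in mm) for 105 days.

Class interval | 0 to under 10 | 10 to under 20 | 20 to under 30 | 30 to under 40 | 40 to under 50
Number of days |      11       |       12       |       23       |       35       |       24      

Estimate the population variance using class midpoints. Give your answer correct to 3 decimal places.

156.317

Midpoints: 5, 15, 25, 35, 45
n = 105, Σfm = 3115, mean = 29.6667
Σfm² = 108825
Σf(m − x̄)² = Σfm² − (Σfm)²/n = 108825 − 3115²/105 = 16413.3333
Population variance = 16413.3333 / 105 = 156.3175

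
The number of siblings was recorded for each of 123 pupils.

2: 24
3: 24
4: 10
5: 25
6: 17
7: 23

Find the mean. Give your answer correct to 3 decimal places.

Values: 2, 3, 4, 5, 6, 7
Σfx = 24×2 + 24×3 + 10×4 + 25×5 + 17×6 + 23×7 = 548
n = Σf = 123
Mean = 548 / 123 = 4.4553

4.455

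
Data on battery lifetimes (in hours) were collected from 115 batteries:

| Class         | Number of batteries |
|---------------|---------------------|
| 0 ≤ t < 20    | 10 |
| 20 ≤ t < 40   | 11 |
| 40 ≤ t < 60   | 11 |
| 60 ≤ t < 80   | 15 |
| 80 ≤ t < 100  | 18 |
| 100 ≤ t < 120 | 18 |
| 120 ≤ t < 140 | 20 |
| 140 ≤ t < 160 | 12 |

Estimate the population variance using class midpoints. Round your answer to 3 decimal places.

Midpoints: 10, 30, 50, 70, 90, 110, 130, 150
n = 115, Σfm = 10030, mean = 87.2174
Σfm² = 1083500
Σf(m − x̄)² = Σfm² − (Σfm)²/n = 1083500 − 10030²/115 = 208709.5652
Population variance = 208709.5652 / 115 = 1814.8658

1814.866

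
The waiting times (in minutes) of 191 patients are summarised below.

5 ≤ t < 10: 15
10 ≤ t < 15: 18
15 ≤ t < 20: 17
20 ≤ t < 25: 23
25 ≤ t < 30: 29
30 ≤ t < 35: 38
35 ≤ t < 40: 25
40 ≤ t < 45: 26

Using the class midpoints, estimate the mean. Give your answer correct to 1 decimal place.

27.4

Midpoints: 7.5, 12.5, 17.5, 22.5, 27.5, 32.5, 37.5, 42.5
Σfm = 15×7.5 + 18×12.5 + 17×17.5 + 23×22.5 + 29×27.5 + 38×32.5 + 25×37.5 + 26×42.5 = 5227.5
n = Σf = 191
Mean = 5227.5 / 191 = 27.3691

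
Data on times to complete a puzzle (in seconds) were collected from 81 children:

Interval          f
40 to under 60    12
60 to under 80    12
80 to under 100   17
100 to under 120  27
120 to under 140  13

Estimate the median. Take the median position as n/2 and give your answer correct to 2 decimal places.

Cumulative frequencies: 12, 24, 41, 68, 81
n = 81; position = n/2 = 40.5.
This falls in the class 80 to under 100: L = 80, F = 24, f = 17, h = 20.
Median ≈ 80 + ((40.5 − 24) / 17) × 20 = 99.4118

99.41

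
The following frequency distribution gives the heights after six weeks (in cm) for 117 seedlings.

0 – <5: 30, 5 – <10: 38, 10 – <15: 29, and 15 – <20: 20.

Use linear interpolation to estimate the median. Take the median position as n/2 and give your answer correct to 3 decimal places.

8.750

Cumulative frequencies: 30, 68, 97, 117
n = 117; position = n/2 = 58.5.
This falls in the class 5 – <10: L = 5, F = 30, f = 38, h = 5.
Median ≈ 5 + ((58.5 − 30) / 38) × 5 = 8.7500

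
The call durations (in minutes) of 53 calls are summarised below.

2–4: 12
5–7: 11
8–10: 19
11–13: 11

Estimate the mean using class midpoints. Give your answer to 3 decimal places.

7.642

Midpoints: 3, 6, 9, 12
Σfm = 12×3 + 11×6 + 19×9 + 11×12 = 405
n = Σf = 53
Mean = 405 / 53 = 7.6415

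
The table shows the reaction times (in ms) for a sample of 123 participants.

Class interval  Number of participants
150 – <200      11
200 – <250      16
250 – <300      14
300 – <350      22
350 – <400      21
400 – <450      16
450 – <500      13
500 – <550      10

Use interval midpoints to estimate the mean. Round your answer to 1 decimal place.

Midpoints: 175, 225, 275, 325, 375, 425, 475, 525
Σfm = 11×175 + 16×225 + 14×275 + 22×325 + 21×375 + 16×425 + 13×475 + 10×525 = 42625
n = Σf = 123
Mean = 42625 / 123 = 346.5447

346.5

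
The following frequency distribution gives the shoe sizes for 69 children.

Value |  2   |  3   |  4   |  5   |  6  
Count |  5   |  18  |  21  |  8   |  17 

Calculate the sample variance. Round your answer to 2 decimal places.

1.63

Values: 2, 3, 4, 5, 6
n = 69, Σfx = 290, mean = 4.2029
Σfx² = 1330
Σf(x − x̄)² = Σfx² − (Σfx)²/n = 1330 − 290²/69 = 111.1594
Sample variance = 111.1594 / 68 = 1.6347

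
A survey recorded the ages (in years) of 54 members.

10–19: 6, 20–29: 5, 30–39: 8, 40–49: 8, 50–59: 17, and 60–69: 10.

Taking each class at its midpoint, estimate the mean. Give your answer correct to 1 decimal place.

Midpoints: 14.5, 24.5, 34.5, 44.5, 54.5, 64.5
Σfm = 6×14.5 + 5×24.5 + 8×34.5 + 8×44.5 + 17×54.5 + 10×64.5 = 2413
n = Σf = 54
Mean = 2413 / 54 = 44.6852

44.7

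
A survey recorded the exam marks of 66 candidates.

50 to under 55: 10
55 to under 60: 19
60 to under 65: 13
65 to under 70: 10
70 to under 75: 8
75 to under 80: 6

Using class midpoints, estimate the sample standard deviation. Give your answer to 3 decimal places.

7.712

Midpoints: 52.5, 57.5, 62.5, 67.5, 72.5, 77.5
n = 66, Σfm = 4150, mean = 62.8788
Σfm² = 264812.5
Σf(m − x̄)² = Σfm² − (Σfm)²/n = 264812.5 − 4150²/66 = 3865.5303
Sample variance = 3865.5303 / 65 = 59.4697
Standard deviation = √59.4697 = 7.7117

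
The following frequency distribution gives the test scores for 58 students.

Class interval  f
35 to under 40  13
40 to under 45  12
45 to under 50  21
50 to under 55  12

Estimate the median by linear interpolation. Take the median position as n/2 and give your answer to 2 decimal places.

Cumulative frequencies: 13, 25, 46, 58
n = 58; position = n/2 = 29.
This falls in the class 45 to under 50: L = 45, F = 25, f = 21, h = 5.
Median ≈ 45 + ((29 − 25) / 21) × 5 = 45.9524

45.95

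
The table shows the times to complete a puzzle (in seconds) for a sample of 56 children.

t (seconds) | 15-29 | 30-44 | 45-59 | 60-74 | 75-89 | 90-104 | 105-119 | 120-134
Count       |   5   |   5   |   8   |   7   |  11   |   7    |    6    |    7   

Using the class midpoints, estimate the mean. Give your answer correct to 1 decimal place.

77.2

Midpoints: 22, 37, 52, 67, 82, 97, 112, 127
Σfm = 5×22 + 5×37 + 8×52 + 7×67 + 11×82 + 7×97 + 6×112 + 7×127 = 4322
n = Σf = 56
Mean = 4322 / 56 = 77.1786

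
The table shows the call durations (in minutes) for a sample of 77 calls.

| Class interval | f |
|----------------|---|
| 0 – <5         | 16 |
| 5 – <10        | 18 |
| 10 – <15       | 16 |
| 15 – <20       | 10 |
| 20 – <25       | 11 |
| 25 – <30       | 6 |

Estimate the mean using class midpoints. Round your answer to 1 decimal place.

Midpoints: 2.5, 7.5, 12.5, 17.5, 22.5, 27.5
Σfm = 16×2.5 + 18×7.5 + 16×12.5 + 10×17.5 + 11×22.5 + 6×27.5 = 962.5
n = Σf = 77
Mean = 962.5 / 77 = 12.5000

12.5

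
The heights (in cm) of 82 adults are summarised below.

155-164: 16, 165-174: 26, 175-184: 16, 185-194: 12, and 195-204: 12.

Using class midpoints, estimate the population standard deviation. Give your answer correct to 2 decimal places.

Midpoints: 159.5, 169.5, 179.5, 189.5, 199.5
n = 82, Σfm = 14499, mean = 176.8171
Σfm² = 2578080.5
Σf(m − x̄)² = Σfm² − (Σfm)²/n = 2578080.5 − 14499²/82 = 14409.7561
Population variance = 14409.7561 / 82 = 175.7287
Standard deviation = √175.7287 = 13.2563

13.26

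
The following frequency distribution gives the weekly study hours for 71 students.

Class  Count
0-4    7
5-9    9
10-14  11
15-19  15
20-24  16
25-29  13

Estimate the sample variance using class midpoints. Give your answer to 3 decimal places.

Midpoints: 2, 7, 12, 17, 22, 27
n = 71, Σfm = 1167, mean = 16.4366
Σfm² = 23609
Σf(m − x̄)² = Σfm² − (Σfm)²/n = 23609 − 1167²/71 = 4427.4648
Sample variance = 4427.4648 / 70 = 63.2495

63.249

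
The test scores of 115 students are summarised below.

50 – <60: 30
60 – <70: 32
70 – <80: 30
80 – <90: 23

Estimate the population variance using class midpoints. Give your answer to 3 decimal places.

Midpoints: 55, 65, 75, 85
n = 115, Σfm = 7935, mean = 69.0000
Σfm² = 560875
Σf(m − x̄)² = Σfm² − (Σfm)²/n = 560875 − 7935²/115 = 13360.0000
Population variance = 13360.0000 / 115 = 116.1739

116.174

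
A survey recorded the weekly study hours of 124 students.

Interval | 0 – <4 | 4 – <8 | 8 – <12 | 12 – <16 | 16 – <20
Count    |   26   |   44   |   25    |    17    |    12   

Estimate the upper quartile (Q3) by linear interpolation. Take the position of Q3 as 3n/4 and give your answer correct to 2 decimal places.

11.68

Cumulative frequencies: 26, 70, 95, 112, 124
n = 124; position = 3n/4 = 93.
This falls in the class 8 – <12: L = 8, F = 70, f = 25, h = 4.
Upper quartile ≈ 8 + ((93 − 70) / 25) × 4 = 11.6800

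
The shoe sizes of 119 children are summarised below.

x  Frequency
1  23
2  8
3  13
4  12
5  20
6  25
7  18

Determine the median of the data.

Cumulative frequencies: 23, 31, 44, 56, 76, 101, 119
n = 119, so the median is the value in position (n+1)/2 = 60.
Position 60 falls at value 5.

5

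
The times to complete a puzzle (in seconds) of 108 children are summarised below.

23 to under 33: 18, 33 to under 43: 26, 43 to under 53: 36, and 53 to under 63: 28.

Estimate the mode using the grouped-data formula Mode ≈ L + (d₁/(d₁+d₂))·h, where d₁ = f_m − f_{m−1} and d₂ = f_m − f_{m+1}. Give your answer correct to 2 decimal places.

Modal class: 43 to under 53 (highest frequency 36).
d₁ = 36 − 26 = 10, d₂ = 36 − 28 = 8
Mode ≈ 43 + (10/(10+8)) × 10 = 43 + 5.5556 = 48.5556

48.56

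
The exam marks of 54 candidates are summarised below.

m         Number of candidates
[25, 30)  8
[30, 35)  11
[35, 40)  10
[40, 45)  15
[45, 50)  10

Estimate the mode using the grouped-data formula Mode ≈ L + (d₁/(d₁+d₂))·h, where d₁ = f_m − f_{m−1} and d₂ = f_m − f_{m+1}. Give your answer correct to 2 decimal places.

Modal class: [40, 45) (highest frequency 15).
d₁ = 15 − 10 = 5, d₂ = 15 − 10 = 5
Mode ≈ 40 + (5/(5+5)) × 5 = 40 + 2.5000 = 42.5000

42.50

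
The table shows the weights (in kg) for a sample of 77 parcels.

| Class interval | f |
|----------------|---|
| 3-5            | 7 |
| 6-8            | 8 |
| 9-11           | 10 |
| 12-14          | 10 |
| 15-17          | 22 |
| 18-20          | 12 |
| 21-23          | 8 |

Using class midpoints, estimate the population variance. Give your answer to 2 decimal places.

28.07

Midpoints: 4, 7, 10, 13, 16, 19, 22
n = 77, Σfm = 1070, mean = 13.8961
Σfm² = 17030
Σf(m − x̄)² = Σfm² − (Σfm)²/n = 17030 − 1070²/77 = 2161.1688
Population variance = 2161.1688 / 77 = 28.0671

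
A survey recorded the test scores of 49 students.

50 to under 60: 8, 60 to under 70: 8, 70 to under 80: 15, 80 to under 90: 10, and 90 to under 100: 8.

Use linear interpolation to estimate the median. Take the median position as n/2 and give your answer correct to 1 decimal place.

Cumulative frequencies: 8, 16, 31, 41, 49
n = 49; position = n/2 = 24.5.
This falls in the class 70 to under 80: L = 70, F = 16, f = 15, h = 10.
Median ≈ 70 + ((24.5 − 16) / 15) × 10 = 75.6667

75.7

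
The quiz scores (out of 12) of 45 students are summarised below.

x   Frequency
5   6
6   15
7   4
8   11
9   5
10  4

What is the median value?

Cumulative frequencies: 6, 21, 25, 36, 41, 45
n = 45, so the median is the value in position (n+1)/2 = 23.
Position 23 falls at value 7.

7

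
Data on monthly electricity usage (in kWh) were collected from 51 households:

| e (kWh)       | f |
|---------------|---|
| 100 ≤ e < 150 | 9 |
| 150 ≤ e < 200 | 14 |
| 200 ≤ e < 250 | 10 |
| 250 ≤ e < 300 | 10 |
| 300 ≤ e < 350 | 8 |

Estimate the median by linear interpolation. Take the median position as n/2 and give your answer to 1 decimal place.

212.5

Cumulative frequencies: 9, 23, 33, 43, 51
n = 51; position = n/2 = 25.5.
This falls in the class 200 ≤ e < 250: L = 200, F = 23, f = 10, h = 50.
Median ≈ 200 + ((25.5 − 23) / 10) × 50 = 212.5000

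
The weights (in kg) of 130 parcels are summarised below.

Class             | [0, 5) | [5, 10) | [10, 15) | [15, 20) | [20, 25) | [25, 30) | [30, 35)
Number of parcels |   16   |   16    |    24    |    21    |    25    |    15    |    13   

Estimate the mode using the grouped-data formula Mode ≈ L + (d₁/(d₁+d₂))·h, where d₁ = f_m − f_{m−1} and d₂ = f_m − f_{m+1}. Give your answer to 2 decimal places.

21.43

Modal class: [20, 25) (highest frequency 25).
d₁ = 25 − 21 = 4, d₂ = 25 − 15 = 10
Mode ≈ 20 + (4/(4+10)) × 5 = 20 + 1.4286 = 21.4286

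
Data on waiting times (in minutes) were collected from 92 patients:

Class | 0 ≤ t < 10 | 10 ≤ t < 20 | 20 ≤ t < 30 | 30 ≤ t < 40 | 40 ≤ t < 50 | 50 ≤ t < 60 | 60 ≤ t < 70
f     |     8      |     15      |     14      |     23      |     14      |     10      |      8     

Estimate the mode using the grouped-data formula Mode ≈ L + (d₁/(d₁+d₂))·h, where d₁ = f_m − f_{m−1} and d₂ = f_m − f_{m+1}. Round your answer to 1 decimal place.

Modal class: 30 ≤ t < 40 (highest frequency 23).
d₁ = 23 − 14 = 9, d₂ = 23 − 14 = 9
Mode ≈ 30 + (9/(9+9)) × 10 = 30 + 5.0000 = 35.0000

35.0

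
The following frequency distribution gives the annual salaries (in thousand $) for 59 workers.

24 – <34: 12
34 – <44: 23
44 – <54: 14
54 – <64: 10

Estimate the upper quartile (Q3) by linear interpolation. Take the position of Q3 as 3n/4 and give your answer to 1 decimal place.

50.6

Cumulative frequencies: 12, 35, 49, 59
n = 59; position = 3n/4 = 44.25.
This falls in the class 44 – <54: L = 44, F = 35, f = 14, h = 10.
Upper quartile ≈ 44 + ((44.25 − 35) / 14) × 10 = 50.6071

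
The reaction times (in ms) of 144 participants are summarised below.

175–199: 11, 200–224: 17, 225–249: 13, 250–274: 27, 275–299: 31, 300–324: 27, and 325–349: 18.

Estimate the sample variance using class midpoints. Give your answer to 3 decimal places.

1996.619

Midpoints: 187, 212, 237, 262, 287, 312, 337
n = 144, Σfm = 39203, mean = 272.2431
Σfm² = 10958261
Σf(m − x̄)² = Σfm² − (Σfm)²/n = 10958261 − 39203²/144 = 285516.4931
Sample variance = 285516.4931 / 143 = 1996.6188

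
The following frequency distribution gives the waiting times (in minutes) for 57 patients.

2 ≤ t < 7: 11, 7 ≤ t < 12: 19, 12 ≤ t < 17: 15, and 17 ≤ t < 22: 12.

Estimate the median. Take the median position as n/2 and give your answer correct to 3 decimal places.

Cumulative frequencies: 11, 30, 45, 57
n = 57; position = n/2 = 28.5.
This falls in the class 7 ≤ t < 12: L = 7, F = 11, f = 19, h = 5.
Median ≈ 7 + ((28.5 − 11) / 19) × 5 = 11.6053

11.605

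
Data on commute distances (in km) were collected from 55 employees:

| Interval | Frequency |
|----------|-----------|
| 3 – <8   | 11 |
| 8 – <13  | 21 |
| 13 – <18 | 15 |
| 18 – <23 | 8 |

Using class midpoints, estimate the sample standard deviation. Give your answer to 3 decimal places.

4.846

Midpoints: 5.5, 10.5, 15.5, 20.5
n = 55, Σfm = 677.5, mean = 12.3182
Σfm² = 9613.75
Σf(m − x̄)² = Σfm² − (Σfm)²/n = 9613.75 − 677.5²/55 = 1268.1818
Sample variance = 1268.1818 / 54 = 23.4848
Standard deviation = √23.4848 = 4.8461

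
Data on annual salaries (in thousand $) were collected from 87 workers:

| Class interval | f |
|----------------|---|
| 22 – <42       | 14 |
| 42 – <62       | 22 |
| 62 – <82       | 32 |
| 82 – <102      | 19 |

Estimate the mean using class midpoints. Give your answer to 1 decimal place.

64.9

Midpoints: 32, 52, 72, 92
Σfm = 14×32 + 22×52 + 32×72 + 19×92 = 5644
n = Σf = 87
Mean = 5644 / 87 = 64.8736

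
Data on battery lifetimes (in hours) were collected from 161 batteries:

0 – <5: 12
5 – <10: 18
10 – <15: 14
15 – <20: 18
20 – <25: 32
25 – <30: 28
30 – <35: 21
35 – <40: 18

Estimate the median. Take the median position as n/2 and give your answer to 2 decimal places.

Cumulative frequencies: 12, 30, 44, 62, 94, 122, 143, 161
n = 161; position = n/2 = 80.5.
This falls in the class 20 – <25: L = 20, F = 62, f = 32, h = 5.
Median ≈ 20 + ((80.5 − 62) / 32) × 5 = 22.8906

22.89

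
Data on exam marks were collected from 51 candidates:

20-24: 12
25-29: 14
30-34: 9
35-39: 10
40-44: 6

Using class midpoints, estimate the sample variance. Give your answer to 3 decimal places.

45.490

Midpoints: 22, 27, 32, 37, 42
n = 51, Σfm = 1552, mean = 30.4314
Σfm² = 49504
Σf(m − x̄)² = Σfm² − (Σfm)²/n = 49504 − 1552²/51 = 2274.5098
Sample variance = 2274.5098 / 50 = 45.4902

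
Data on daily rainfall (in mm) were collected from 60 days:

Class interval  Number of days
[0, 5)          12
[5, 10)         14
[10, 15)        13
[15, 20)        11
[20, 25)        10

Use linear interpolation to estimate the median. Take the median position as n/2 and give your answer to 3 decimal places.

Cumulative frequencies: 12, 26, 39, 50, 60
n = 60; position = n/2 = 30.
This falls in the class [10, 15): L = 10, F = 26, f = 13, h = 5.
Median ≈ 10 + ((30 − 26) / 13) × 5 = 11.5385

11.538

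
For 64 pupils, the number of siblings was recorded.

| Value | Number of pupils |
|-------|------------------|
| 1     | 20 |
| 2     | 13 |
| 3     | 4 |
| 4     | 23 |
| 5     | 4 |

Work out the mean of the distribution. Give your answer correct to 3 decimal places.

Values: 1, 2, 3, 4, 5
Σfx = 20×1 + 13×2 + 4×3 + 23×4 + 4×5 = 170
n = Σf = 64
Mean = 170 / 64 = 2.6562

2.656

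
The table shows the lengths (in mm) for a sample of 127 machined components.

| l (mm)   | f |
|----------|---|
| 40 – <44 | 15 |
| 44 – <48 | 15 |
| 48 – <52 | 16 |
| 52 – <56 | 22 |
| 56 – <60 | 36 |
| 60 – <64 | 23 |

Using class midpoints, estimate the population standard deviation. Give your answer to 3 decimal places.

Midpoints: 42, 46, 50, 54, 58, 62
n = 127, Σfm = 6822, mean = 53.7165
Σfm² = 371868
Σf(m − x̄)² = Σfm² − (Σfm)²/n = 371868 − 6822²/127 = 5413.7953
Population variance = 5413.7953 / 127 = 42.6283
Standard deviation = √42.6283 = 6.5290

6.529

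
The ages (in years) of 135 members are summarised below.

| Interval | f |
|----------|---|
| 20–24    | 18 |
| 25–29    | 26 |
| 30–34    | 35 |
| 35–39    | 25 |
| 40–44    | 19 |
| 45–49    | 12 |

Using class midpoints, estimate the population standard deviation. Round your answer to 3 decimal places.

Midpoints: 22, 27, 32, 37, 42, 47
n = 135, Σfm = 4505, mean = 33.3704
Σfm² = 157755
Σf(m − x̄)² = Σfm² − (Σfm)²/n = 157755 − 4505²/135 = 7421.4815
Population variance = 7421.4815 / 135 = 54.9739
Standard deviation = √54.9739 = 7.4144

7.414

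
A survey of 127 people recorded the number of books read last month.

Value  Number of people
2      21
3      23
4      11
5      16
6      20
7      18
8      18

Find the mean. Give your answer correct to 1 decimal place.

4.9

Values: 2, 3, 4, 5, 6, 7, 8
Σfx = 21×2 + 23×3 + 11×4 + 16×5 + 20×6 + 18×7 + 18×8 = 625
n = Σf = 127
Mean = 625 / 127 = 4.9213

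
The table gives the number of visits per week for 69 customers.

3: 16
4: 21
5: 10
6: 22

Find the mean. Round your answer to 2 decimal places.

Values: 3, 4, 5, 6
Σfx = 16×3 + 21×4 + 10×5 + 22×6 = 314
n = Σf = 69
Mean = 314 / 69 = 4.5507

4.55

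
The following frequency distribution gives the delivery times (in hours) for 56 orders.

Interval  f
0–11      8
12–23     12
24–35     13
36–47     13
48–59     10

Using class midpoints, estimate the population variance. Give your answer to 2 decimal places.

248.28

Midpoints: 5.5, 17.5, 29.5, 41.5, 53.5
n = 56, Σfm = 1712, mean = 30.5714
Σfm² = 66242
Σf(m − x̄)² = Σfm² − (Σfm)²/n = 66242 − 1712²/56 = 13903.7143
Population variance = 13903.7143 / 56 = 248.2806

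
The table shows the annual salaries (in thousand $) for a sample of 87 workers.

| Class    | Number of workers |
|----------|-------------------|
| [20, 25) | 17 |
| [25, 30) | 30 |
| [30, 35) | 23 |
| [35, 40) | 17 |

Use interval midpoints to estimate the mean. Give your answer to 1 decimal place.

Midpoints: 22.5, 27.5, 32.5, 37.5
Σfm = 17×22.5 + 30×27.5 + 23×32.5 + 17×37.5 = 2592.5
n = Σf = 87
Mean = 2592.5 / 87 = 29.7989

29.8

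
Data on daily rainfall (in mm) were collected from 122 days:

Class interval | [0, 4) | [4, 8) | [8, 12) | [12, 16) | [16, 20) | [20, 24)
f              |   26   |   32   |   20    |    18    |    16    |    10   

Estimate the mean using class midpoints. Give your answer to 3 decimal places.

Midpoints: 2, 6, 10, 14, 18, 22
Σfm = 26×2 + 32×6 + 20×10 + 18×14 + 16×18 + 10×22 = 1204
n = Σf = 122
Mean = 1204 / 122 = 9.8689

9.869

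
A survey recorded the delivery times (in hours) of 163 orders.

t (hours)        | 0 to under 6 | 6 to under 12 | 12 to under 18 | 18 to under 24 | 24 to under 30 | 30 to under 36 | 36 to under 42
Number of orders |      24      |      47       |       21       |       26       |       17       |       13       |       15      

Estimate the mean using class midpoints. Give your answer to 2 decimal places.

17.36

Midpoints: 3, 9, 15, 21, 27, 33, 39
Σfm = 24×3 + 47×9 + 21×15 + 26×21 + 17×27 + 13×33 + 15×39 = 2829
n = Σf = 163
Mean = 2829 / 163 = 17.3558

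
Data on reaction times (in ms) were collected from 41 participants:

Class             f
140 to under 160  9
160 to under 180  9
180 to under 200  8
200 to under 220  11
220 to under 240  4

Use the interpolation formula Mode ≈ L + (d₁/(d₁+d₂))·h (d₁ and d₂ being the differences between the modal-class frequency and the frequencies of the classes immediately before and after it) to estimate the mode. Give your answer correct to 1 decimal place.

206.0

Modal class: 200 to under 220 (highest frequency 11).
d₁ = 11 − 8 = 3, d₂ = 11 − 4 = 7
Mode ≈ 200 + (3/(3+7)) × 20 = 200 + 6.0000 = 206.0000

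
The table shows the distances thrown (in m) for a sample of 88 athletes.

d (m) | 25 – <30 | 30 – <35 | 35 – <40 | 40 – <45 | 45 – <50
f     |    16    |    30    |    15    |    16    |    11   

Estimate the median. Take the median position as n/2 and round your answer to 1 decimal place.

Cumulative frequencies: 16, 46, 61, 77, 88
n = 88; position = n/2 = 44.
This falls in the class 30 – <35: L = 30, F = 16, f = 30, h = 5.
Median ≈ 30 + ((44 − 16) / 30) × 5 = 34.6667

34.7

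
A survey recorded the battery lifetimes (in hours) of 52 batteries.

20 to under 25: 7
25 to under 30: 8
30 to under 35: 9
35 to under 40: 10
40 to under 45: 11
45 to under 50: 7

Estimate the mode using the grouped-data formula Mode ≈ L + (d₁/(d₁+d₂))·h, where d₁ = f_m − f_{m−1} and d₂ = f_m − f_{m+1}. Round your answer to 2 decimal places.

Modal class: 40 to under 45 (highest frequency 11).
d₁ = 11 − 10 = 1, d₂ = 11 − 7 = 4
Mode ≈ 40 + (1/(1+4)) × 5 = 40 + 1.0000 = 41.0000

41.00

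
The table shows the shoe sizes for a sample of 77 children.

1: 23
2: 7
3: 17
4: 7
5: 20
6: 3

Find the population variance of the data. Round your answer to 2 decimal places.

2.76

Values: 1, 2, 3, 4, 5, 6
n = 77, Σfx = 234, mean = 3.0390
Σfx² = 924
Σf(x − x̄)² = Σfx² − (Σfx)²/n = 924 − 234²/77 = 212.8831
Population variance = 212.8831 / 77 = 2.7647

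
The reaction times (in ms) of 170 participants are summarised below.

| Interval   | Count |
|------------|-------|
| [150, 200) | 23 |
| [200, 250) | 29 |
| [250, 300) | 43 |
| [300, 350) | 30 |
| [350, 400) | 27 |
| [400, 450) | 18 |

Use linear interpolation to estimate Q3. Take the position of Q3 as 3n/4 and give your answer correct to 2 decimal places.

354.63

Cumulative frequencies: 23, 52, 95, 125, 152, 170
n = 170; position = 3n/4 = 127.5.
This falls in the class [350, 400): L = 350, F = 125, f = 27, h = 50.
Upper quartile ≈ 350 + ((127.5 − 125) / 27) × 50 = 354.6296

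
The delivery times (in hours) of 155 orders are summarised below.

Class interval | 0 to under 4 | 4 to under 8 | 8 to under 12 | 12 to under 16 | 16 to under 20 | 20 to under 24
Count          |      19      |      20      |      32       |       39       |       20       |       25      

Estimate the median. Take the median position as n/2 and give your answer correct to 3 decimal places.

12.667

Cumulative frequencies: 19, 39, 71, 110, 130, 155
n = 155; position = n/2 = 77.5.
This falls in the class 12 to under 16: L = 12, F = 71, f = 39, h = 4.
Median ≈ 12 + ((77.5 − 71) / 39) × 4 = 12.6667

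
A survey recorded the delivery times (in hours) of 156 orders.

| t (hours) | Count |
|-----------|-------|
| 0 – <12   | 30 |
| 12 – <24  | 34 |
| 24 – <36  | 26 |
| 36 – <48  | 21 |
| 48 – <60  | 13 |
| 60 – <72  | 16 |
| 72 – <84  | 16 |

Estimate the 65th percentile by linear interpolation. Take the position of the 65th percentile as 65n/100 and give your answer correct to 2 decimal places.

Cumulative frequencies: 30, 64, 90, 111, 124, 140, 156
n = 156; position = 65n/100 = 101.4.
This falls in the class 36 – <48: L = 36, F = 90, f = 21, h = 12.
65th percentile ≈ 36 + ((101.4 − 90) / 21) × 12 = 42.5143

42.51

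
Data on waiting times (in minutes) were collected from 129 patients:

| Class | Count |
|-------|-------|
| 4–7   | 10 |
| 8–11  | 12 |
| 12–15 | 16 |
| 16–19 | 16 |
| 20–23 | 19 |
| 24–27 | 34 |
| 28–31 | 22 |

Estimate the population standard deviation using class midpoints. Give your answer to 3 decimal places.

Midpoints: 5.5, 9.5, 13.5, 17.5, 21.5, 25.5, 29.5
n = 129, Σfm = 2589.5, mean = 20.0736
Σfm² = 59238.25
Σf(m − x̄)² = Σfm² − (Σfm)²/n = 59238.25 − 2589.5²/129 = 7257.5504
Population variance = 7257.5504 / 129 = 56.2601
Standard deviation = √56.2601 = 7.5007

7.501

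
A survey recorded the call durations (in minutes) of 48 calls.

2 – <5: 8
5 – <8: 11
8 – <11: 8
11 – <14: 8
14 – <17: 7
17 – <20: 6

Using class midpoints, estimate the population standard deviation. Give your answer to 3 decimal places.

Midpoints: 3.5, 6.5, 9.5, 12.5, 15.5, 18.5
n = 48, Σfm = 495, mean = 10.3125
Σfm² = 6270
Σf(m − x̄)² = Σfm² − (Σfm)²/n = 6270 − 495²/48 = 1165.3125
Population variance = 1165.3125 / 48 = 24.2773
Standard deviation = √24.2773 = 4.9272

4.927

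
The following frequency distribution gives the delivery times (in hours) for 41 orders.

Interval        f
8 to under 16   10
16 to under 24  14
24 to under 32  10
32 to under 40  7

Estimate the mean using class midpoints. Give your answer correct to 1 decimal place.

Midpoints: 12, 20, 28, 36
Σfm = 10×12 + 14×20 + 10×28 + 7×36 = 932
n = Σf = 41
Mean = 932 / 41 = 22.7317

22.7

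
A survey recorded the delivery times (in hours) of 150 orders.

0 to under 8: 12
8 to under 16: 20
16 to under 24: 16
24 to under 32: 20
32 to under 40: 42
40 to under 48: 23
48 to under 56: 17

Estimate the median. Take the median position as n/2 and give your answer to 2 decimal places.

Cumulative frequencies: 12, 32, 48, 68, 110, 133, 150
n = 150; position = n/2 = 75.
This falls in the class 32 to under 40: L = 32, F = 68, f = 42, h = 8.
Median ≈ 32 + ((75 − 68) / 42) × 8 = 33.3333

33.33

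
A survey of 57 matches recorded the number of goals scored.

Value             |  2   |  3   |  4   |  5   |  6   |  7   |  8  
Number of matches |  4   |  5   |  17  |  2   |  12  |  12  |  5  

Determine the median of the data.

6

Cumulative frequencies: 4, 9, 26, 28, 40, 52, 57
n = 57, so the median is the value in position (n+1)/2 = 29.
Position 29 falls at value 6.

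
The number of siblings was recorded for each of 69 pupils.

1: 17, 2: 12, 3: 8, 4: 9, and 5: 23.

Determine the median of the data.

Cumulative frequencies: 17, 29, 37, 46, 69
n = 69, so the median is the value in position (n+1)/2 = 35.
Position 35 falls at value 3.

3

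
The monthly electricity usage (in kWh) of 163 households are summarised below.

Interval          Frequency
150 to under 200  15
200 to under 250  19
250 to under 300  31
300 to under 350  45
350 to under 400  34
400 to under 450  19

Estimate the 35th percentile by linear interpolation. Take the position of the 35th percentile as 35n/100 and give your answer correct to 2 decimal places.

287.18

Cumulative frequencies: 15, 34, 65, 110, 144, 163
n = 163; position = 35n/100 = 57.05.
This falls in the class 250 to under 300: L = 250, F = 34, f = 31, h = 50.
35th percentile ≈ 250 + ((57.05 − 34) / 31) × 50 = 287.1774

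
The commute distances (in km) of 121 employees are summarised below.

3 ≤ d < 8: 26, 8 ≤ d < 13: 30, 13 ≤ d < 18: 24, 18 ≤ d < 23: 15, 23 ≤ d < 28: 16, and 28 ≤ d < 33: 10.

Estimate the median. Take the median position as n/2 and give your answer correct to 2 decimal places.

Cumulative frequencies: 26, 56, 80, 95, 111, 121
n = 121; position = n/2 = 60.5.
This falls in the class 13 ≤ d < 18: L = 13, F = 56, f = 24, h = 5.
Median ≈ 13 + ((60.5 − 56) / 24) × 5 = 13.9375

13.94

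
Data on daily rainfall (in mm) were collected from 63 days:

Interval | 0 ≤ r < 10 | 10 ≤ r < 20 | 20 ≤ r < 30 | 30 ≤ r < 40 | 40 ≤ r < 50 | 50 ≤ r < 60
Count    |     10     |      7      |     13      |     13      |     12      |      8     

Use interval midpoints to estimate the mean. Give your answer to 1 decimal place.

30.4

Midpoints: 5, 15, 25, 35, 45, 55
Σfm = 10×5 + 7×15 + 13×25 + 13×35 + 12×45 + 8×55 = 1915
n = Σf = 63
Mean = 1915 / 63 = 30.3968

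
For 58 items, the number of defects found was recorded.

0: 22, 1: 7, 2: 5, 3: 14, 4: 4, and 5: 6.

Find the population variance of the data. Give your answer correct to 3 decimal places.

3.050

Values: 0, 1, 2, 3, 4, 5
n = 58, Σfx = 105, mean = 1.8103
Σfx² = 367
Σf(x − x̄)² = Σfx² − (Σfx)²/n = 367 − 105²/58 = 176.9138
Population variance = 176.9138 / 58 = 3.0502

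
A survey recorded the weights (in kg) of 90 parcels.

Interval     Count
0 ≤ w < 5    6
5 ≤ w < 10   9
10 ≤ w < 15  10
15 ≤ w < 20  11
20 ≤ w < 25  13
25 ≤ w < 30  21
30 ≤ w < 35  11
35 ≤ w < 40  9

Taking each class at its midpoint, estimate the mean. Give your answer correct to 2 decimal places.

Midpoints: 2.5, 7.5, 12.5, 17.5, 22.5, 27.5, 32.5, 37.5
Σfm = 6×2.5 + 9×7.5 + 10×12.5 + 11×17.5 + 13×22.5 + 21×27.5 + 11×32.5 + 9×37.5 = 1965
n = Σf = 90
Mean = 1965 / 90 = 21.8333

21.83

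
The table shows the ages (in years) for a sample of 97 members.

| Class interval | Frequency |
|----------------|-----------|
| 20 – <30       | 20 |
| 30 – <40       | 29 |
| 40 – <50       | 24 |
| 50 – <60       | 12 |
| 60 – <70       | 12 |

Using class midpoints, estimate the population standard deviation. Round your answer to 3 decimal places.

Midpoints: 25, 35, 45, 55, 65
n = 97, Σfm = 4035, mean = 41.5979
Σfm² = 183625
Σf(m − x̄)² = Σfm² − (Σfm)²/n = 183625 − 4035²/97 = 15777.3196
Population variance = 15777.3196 / 97 = 162.6528
Standard deviation = √162.6528 = 12.7535

12.754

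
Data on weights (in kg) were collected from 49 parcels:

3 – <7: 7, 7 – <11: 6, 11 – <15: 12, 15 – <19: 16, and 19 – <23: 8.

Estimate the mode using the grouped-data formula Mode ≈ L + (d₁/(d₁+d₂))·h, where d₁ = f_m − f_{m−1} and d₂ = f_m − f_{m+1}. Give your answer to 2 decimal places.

16.33

Modal class: 15 – <19 (highest frequency 16).
d₁ = 16 − 12 = 4, d₂ = 16 − 8 = 8
Mode ≈ 15 + (4/(4+8)) × 4 = 15 + 1.3333 = 16.3333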